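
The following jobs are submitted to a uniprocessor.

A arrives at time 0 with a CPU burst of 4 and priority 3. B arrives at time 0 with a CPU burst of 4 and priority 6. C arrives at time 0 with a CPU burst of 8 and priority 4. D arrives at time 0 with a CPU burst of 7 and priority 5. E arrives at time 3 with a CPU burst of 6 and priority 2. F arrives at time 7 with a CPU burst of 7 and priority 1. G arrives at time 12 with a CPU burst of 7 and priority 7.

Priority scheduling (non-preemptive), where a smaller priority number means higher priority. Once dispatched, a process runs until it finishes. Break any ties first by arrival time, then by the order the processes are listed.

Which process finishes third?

F

Gantt: | A 0-4 | E 4-10 | F 10-17 | C 17-25 | D 25-32 | B 32-36 | G 36-43 |
Completion: A=4  B=36  C=25  D=32  E=10  F=17  G=43
Turnaround (C−A): A=4  B=36  C=25  D=32  E=7  F=10  G=31
Finish order: A → E → F → C → D → B → G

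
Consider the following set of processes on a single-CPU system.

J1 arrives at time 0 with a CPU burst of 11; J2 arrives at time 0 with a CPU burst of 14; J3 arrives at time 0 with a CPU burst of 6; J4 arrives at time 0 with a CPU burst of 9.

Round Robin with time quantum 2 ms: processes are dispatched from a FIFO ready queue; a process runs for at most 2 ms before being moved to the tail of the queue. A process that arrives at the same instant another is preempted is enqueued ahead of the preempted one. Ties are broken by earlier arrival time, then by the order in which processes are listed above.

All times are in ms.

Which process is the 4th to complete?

Timeline: | J1 0-2 | J2 2-4 | J3 4-6 | J4 6-8 | J1 8-10 | J2 10-12 | J3 12-14 | J4 14-16 | J1 16-18 | J2 18-20 | J3 20-22 | J4 22-24 | J1 24-26 | J2 26-28 | J4 28-30 | J1 30-32 | J2 32-34 | J4 34-35 | J1 35-36 | J2 36-40 |
Completion: J1=36  J2=40  J3=22  J4=35
Turnaround (C−A): J1=36  J2=40  J3=22  J4=35
Finish order: J3 → J4 → J1 → J2

J2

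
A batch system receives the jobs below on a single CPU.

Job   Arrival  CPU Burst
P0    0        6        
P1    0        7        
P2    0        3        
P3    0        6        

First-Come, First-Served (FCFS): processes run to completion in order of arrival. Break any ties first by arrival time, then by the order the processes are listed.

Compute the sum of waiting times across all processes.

Timeline: | P0 0-6 | P1 6-13 | P2 13-16 | P3 16-22 |
Completion: P0=6  P1=13  P2=16  P3=22
Waiting = turnaround − burst: P0=0, P1=6, P2=13, P3=16
Total waiting = 0 + 6 + 13 + 16 = 35

35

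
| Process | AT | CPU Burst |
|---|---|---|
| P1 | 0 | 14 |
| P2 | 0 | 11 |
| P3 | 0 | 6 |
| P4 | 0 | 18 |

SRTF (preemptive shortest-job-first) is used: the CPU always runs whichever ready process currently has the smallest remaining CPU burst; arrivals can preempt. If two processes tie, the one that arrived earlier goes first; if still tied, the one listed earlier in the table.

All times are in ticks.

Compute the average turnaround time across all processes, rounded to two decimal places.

25.75

Timeline: | P3 0-6 | P2 6-17 | P1 17-31 | P4 31-49 |
Completion: P1=31  P2=17  P3=6  P4=49
Turnaround (C−A): P1=31  P2=17  P3=6  P4=49
Turnaround times: P1=31, P2=17, P3=6, P4=49
Average turnaround = (31+17+6+49) / 4 = 103/4 = 25.75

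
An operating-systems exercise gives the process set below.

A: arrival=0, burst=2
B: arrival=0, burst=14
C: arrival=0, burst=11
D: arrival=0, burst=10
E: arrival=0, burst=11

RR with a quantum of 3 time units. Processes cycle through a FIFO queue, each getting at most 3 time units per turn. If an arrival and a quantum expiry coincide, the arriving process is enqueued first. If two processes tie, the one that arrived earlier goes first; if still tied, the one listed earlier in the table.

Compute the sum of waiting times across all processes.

Schedule: | A 0-2 | B 2-5 | C 5-8 | D 8-11 | E 11-14 | B 14-17 | C 17-20 | D 20-23 | E 23-26 | B 26-29 | C 29-32 | D 32-35 | E 35-38 | B 38-41 | C 41-43 | D 43-44 | E 44-46 | B 46-48 |
Completion: A=2  B=48  C=43  D=44  E=46
Turnaround (C−A): A=2  B=48  C=43  D=44  E=46
Waiting = turnaround − burst: A=0, B=34, C=32, D=34, E=35
Total waiting = 0 + 34 + 32 + 34 + 35 = 135

135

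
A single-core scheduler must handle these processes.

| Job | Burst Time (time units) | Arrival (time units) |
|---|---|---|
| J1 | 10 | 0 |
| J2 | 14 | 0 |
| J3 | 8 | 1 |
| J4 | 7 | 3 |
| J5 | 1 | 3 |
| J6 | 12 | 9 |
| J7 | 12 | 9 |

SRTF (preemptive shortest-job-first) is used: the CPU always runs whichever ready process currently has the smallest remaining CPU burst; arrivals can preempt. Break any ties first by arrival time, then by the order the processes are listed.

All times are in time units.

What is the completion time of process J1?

26

Gantt: | J1 0-1 | J3 1-3 | J5 3-4 | J3 4-10 | J4 10-17 | J1 17-26 | J6 26-38 | J7 38-50 | J2 50-64 |
Completion: J1=26  J2=64  J3=10  J4=17  J5=4  J6=38  J7=50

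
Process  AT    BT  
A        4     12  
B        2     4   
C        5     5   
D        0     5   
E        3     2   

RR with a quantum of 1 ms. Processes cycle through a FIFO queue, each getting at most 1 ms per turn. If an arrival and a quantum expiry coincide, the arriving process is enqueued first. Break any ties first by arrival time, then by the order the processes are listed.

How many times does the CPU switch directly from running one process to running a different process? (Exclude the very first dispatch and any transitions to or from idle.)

20

Schedule: | D 0-2 | B 2-3 | D 3-4 | E 4-5 | B 5-6 | A 6-7 | D 7-8 | C 8-9 | E 9-10 | B 10-11 | A 11-12 | D 12-13 | C 13-14 | B 14-15 | A 15-16 | C 16-17 | A 17-18 | C 18-19 | A 19-20 | C 20-21 | A 21-28 |
Completion: A=28  B=15  C=21  D=13  E=10
Turnaround (C−A): A=24  B=13  C=16  D=13  E=7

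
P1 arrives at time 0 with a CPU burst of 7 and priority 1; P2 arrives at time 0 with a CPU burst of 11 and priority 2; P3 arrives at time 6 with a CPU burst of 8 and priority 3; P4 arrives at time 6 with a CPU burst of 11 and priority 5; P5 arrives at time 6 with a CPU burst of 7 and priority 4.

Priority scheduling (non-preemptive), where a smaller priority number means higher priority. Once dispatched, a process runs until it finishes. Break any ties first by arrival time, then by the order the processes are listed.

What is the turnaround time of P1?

7

Schedule: | P1 0-7 | P2 7-18 | P3 18-26 | P5 26-33 | P4 33-44 |
Completion: P1=7  P2=18  P3=26  P4=44  P5=33
Turnaround (C−A): P1=7  P2=18  P3=20  P4=38  P5=27
Turnaround(P1) = completion − arrival = 7 − 0 = 7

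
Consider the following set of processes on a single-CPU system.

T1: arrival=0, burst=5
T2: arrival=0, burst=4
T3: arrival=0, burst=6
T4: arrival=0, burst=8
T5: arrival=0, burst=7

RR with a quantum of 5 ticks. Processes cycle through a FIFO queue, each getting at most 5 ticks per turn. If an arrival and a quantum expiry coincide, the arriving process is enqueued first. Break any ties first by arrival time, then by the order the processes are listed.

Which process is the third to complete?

T3

Gantt: | T1 0-5 | T2 5-9 | T3 9-14 | T4 14-19 | T5 19-24 | T3 24-25 | T4 25-28 | T5 28-30 |
Completion: T1=5  T2=9  T3=25  T4=28  T5=30
Finish order: T1 → T2 → T3 → T4 → T5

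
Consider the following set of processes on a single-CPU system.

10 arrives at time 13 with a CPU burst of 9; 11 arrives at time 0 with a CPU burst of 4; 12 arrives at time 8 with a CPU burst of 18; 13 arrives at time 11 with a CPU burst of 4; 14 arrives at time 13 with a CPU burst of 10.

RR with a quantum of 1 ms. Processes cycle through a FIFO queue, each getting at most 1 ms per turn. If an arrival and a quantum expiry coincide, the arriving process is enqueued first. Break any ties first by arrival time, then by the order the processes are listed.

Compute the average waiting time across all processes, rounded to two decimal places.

14.00

Schedule: | 11 0-4 | idle 4-8 | 12 8-11 | 13 11-12 | 12 12-13 | 13 13-14 | 10 14-15 | 14 15-16 | 12 16-17 | 13 17-18 | 10 18-19 | 14 19-20 | 12 20-21 | 13 21-22 | 10 22-23 | 14 23-24 | 12 24-25 | 10 25-26 | 14 26-27 | 12 27-28 | 10 28-29 | 14 29-30 | 12 30-31 | 10 31-32 | 14 32-33 | 12 33-34 | 10 34-35 | 14 35-36 | 12 36-37 | 10 37-38 | 14 38-39 | 12 39-40 | 10 40-41 | 14 41-42 | 12 42-43 | 14 43-44 | 12 44-49 |
Completion: 10=41  11=4  12=49  13=22  14=44
Turnaround (C−A): 10=28  11=4  12=41  13=11  14=31
Waiting times: 10=19, 11=0, 12=23, 13=7, 14=21
Average waiting = (19+0+23+7+21) / 5 = 70/5 = 14.00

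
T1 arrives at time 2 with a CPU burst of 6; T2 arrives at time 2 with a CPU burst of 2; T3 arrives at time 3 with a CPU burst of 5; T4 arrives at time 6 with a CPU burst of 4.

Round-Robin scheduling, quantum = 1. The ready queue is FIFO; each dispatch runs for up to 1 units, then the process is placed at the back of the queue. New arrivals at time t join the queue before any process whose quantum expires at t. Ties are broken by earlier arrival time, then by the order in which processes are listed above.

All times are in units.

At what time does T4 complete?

18

Schedule: | idle 0-2 | T1 2-3 | T2 3-4 | T3 4-5 | T1 5-6 | T2 6-7 | T3 7-8 | T4 8-9 | T1 9-10 | T3 10-11 | T4 11-12 | T1 12-13 | T3 13-14 | T4 14-15 | T1 15-16 | T3 16-17 | T4 17-18 | T1 18-19 |
Completion: T1=19  T2=7  T3=17  T4=18
Turnaround (C−A): T1=17  T2=5  T3=14  T4=12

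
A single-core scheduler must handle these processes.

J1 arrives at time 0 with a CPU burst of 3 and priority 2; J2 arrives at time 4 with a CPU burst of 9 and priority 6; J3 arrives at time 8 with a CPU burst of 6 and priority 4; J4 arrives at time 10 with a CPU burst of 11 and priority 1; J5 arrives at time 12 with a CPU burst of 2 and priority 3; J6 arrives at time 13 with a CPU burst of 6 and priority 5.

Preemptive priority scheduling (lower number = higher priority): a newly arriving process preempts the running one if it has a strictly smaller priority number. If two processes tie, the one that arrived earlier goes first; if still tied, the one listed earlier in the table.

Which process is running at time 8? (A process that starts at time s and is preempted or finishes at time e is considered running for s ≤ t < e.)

Schedule: | J1 0-3 | idle 3-4 | J2 4-8 | J3 8-10 | J4 10-21 | J5 21-23 | J3 23-27 | J6 27-33 | J2 33-38 |
Completion: J1=3  J2=38  J3=27  J4=21  J5=23  J6=33

J3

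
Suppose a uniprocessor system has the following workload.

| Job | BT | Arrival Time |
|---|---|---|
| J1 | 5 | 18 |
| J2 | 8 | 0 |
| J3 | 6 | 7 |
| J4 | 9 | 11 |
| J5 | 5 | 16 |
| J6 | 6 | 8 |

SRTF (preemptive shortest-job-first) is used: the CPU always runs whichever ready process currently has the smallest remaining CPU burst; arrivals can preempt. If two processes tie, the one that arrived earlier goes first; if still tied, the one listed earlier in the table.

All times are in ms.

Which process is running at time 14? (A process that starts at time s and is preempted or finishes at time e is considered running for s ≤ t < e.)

J6

Schedule: | J2 0-8 | J3 8-14 | J6 14-20 | J5 20-25 | J1 25-30 | J4 30-39 |
Completion: J1=30  J2=8  J3=14  J4=39  J5=25  J6=20
Turnaround (C−A): J1=12  J2=8  J3=7  J4=28  J5=9  J6=12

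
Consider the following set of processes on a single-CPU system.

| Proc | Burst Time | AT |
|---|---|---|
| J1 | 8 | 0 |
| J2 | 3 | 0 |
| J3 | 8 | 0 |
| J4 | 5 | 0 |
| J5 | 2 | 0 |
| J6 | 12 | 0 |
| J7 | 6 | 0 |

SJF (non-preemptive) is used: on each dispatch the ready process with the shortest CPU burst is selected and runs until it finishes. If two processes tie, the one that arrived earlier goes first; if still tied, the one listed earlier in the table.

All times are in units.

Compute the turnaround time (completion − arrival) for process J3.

Schedule: | J5 0-2 | J2 2-5 | J4 5-10 | J7 10-16 | J1 16-24 | J3 24-32 | J6 32-44 |
Completion: J1=24  J2=5  J3=32  J4=10  J5=2  J6=44  J7=16
Turnaround(J3) = completion − arrival = 32 − 0 = 32

32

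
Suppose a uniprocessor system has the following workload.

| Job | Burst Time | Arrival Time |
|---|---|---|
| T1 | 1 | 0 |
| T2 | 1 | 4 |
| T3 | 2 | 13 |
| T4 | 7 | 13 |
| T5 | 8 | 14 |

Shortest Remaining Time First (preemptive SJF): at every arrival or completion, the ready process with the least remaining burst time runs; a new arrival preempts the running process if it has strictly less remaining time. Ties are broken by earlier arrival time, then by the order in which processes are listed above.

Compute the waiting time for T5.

8

Timeline: | T1 0-1 | idle 1-4 | T2 4-5 | idle 5-13 | T3 13-15 | T4 15-22 | T5 22-30 |
Completion: T1=1  T2=5  T3=15  T4=22  T5=30
Turnaround (C−A): T1=1  T2=1  T3=2  T4=9  T5=16
Waiting(T5) = turnaround − burst = 16 − 8 = 8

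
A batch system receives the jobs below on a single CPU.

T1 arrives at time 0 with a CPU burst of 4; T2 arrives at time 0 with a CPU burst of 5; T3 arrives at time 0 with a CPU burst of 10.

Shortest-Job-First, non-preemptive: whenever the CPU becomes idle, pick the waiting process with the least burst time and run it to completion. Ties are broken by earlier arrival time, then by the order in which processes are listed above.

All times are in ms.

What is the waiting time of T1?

Schedule: | T1 0-4 | T2 4-9 | T3 9-19 |
Completion: T1=4  T2=9  T3=19
Turnaround (C−A): T1=4  T2=9  T3=19
Waiting(T1) = turnaround − burst = 4 − 4 = 0

0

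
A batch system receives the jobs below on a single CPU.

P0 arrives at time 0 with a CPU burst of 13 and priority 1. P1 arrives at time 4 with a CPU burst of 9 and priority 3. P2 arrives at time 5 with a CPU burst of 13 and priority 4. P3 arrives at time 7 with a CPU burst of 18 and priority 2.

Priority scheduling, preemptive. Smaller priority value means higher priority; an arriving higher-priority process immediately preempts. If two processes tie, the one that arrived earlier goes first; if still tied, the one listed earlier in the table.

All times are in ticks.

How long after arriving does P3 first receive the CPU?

Gantt: | P0 0-13 | P3 13-31 | P1 31-40 | P2 40-53 |
Completion: P0=13  P1=40  P2=53  P3=31
Turnaround (C−A): P0=13  P1=36  P2=48  P3=24
Response(P3) = first start − arrival = 13 − 7 = 6

6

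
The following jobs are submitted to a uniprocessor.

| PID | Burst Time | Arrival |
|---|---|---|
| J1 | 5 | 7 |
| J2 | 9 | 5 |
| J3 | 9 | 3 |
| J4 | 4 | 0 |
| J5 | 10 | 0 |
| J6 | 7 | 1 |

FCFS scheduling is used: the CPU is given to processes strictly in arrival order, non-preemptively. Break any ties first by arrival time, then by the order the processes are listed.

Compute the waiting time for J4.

Gantt: | J4 0-4 | J5 4-14 | J6 14-21 | J3 21-30 | J2 30-39 | J1 39-44 |
Completion: J1=44  J2=39  J3=30  J4=4  J5=14  J6=21
Waiting(J4) = turnaround − burst = 4 − 4 = 0

0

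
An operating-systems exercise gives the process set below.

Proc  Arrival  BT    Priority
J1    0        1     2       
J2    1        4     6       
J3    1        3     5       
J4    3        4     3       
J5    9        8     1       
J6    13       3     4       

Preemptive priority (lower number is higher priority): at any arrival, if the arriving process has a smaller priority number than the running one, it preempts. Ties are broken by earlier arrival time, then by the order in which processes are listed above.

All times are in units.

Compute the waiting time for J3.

Gantt: | J1 0-1 | J3 1-3 | J4 3-7 | J3 7-8 | J2 8-9 | J5 9-17 | J6 17-20 | J2 20-23 |
Completion: J1=1  J2=23  J3=8  J4=7  J5=17  J6=20
Turnaround (C−A): J1=1  J2=22  J3=7  J4=4  J5=8  J6=7
Waiting(J3) = turnaround − burst = 7 − 3 = 4

4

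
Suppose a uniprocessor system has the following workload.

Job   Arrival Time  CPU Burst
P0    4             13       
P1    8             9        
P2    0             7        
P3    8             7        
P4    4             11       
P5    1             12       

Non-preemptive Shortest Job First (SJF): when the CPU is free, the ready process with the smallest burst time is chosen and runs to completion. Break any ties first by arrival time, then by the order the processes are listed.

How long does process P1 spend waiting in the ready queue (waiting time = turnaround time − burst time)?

17

Schedule: | P2 0-7 | P4 7-18 | P3 18-25 | P1 25-34 | P5 34-46 | P0 46-59 |
Completion: P0=59  P1=34  P2=7  P3=25  P4=18  P5=46
Turnaround (C−A): P0=55  P1=26  P2=7  P3=17  P4=14  P5=45
Waiting(P1) = turnaround − burst = 26 − 9 = 17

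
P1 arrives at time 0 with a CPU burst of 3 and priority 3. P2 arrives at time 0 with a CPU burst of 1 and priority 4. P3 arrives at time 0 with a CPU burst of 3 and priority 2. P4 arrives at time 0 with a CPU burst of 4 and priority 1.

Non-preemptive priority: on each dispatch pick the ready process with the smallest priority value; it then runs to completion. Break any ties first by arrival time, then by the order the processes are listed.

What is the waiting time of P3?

Gantt: | P4 0-4 | P3 4-7 | P1 7-10 | P2 10-11 |
Completion: P1=10  P2=11  P3=7  P4=4
Waiting(P3) = turnaround − burst = 7 − 3 = 4

4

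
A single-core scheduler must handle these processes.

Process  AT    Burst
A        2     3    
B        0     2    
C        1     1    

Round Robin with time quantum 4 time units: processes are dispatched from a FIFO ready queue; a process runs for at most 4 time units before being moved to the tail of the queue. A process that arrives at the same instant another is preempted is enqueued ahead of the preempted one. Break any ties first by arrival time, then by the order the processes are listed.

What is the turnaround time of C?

Gantt: | B 0-2 | C 2-3 | A 3-6 |
Completion: A=6  B=2  C=3
Turnaround (C−A): A=4  B=2  C=2
Turnaround(C) = completion − arrival = 3 − 1 = 2

2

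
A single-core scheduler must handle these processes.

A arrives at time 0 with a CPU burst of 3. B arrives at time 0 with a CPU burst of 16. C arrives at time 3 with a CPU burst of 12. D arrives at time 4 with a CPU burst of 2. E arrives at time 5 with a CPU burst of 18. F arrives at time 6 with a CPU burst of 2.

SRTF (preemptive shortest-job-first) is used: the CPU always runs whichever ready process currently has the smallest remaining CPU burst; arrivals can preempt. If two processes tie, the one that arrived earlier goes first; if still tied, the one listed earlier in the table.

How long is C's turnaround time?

16

Gantt: | A 0-3 | C 3-4 | D 4-6 | F 6-8 | C 8-19 | B 19-35 | E 35-53 |
Completion: A=3  B=35  C=19  D=6  E=53  F=8
Turnaround (C−A): A=3  B=35  C=16  D=2  E=48  F=2
Turnaround(C) = completion − arrival = 19 − 3 = 16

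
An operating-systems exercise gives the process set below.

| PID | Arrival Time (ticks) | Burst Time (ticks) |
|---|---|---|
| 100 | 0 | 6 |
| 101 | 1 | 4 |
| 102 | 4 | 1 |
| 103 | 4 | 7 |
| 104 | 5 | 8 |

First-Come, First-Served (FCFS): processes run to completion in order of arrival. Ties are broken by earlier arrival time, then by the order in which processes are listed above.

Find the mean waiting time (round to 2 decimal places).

6.20

Schedule: | 100 0-6 | 101 6-10 | 102 10-11 | 103 11-18 | 104 18-26 |
Completion: 100=6  101=10  102=11  103=18  104=26
Waiting times: 100=0, 101=5, 102=6, 103=7, 104=13
Average waiting = (0+5+6+7+13) / 5 = 31/5 = 6.20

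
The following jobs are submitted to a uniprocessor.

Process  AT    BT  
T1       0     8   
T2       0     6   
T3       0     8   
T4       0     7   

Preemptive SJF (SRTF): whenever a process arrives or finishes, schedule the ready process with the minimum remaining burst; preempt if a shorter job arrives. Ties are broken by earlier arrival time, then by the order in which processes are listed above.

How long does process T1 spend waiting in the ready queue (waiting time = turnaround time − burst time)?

13

Schedule: | T2 0-6 | T4 6-13 | T1 13-21 | T3 21-29 |
Completion: T1=21  T2=6  T3=29  T4=13
Waiting(T1) = turnaround − burst = 21 − 8 = 13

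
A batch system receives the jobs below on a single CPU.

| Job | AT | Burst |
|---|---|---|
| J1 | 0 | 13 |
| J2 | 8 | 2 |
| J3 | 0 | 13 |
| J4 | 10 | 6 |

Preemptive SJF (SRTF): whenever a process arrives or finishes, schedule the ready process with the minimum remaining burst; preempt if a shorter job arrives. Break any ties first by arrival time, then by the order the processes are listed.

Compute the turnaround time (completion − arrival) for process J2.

Gantt: | J1 0-8 | J2 8-10 | J1 10-15 | J4 15-21 | J3 21-34 |
Completion: J1=15  J2=10  J3=34  J4=21
Turnaround(J2) = completion − arrival = 10 − 8 = 2

2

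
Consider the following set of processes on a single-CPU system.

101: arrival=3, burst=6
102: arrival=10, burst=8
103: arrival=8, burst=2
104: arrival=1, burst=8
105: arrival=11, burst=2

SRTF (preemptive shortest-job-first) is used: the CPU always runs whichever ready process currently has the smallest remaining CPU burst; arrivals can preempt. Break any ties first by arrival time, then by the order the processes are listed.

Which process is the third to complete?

Gantt: | idle 0-1 | 104 1-9 | 103 9-11 | 105 11-13 | 101 13-19 | 102 19-27 |
Completion: 101=19  102=27  103=11  104=9  105=13
Finish order: 104 → 103 → 105 → 101 → 102

105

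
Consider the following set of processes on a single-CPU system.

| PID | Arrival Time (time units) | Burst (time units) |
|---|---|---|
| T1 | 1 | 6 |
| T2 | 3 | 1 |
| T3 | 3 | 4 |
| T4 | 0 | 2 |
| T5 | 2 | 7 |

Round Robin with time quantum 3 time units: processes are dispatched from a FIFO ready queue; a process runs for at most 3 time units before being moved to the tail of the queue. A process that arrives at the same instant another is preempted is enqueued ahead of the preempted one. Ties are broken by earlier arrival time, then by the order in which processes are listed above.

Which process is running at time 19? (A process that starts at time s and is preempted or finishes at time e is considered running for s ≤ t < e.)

T5

Timeline: | T4 0-2 | T1 2-5 | T5 5-8 | T2 8-9 | T3 9-12 | T1 12-15 | T5 15-18 | T3 18-19 | T5 19-20 |
Completion: T1=15  T2=9  T3=19  T4=2  T5=20
Turnaround (C−A): T1=14  T2=6  T3=16  T4=2  T5=18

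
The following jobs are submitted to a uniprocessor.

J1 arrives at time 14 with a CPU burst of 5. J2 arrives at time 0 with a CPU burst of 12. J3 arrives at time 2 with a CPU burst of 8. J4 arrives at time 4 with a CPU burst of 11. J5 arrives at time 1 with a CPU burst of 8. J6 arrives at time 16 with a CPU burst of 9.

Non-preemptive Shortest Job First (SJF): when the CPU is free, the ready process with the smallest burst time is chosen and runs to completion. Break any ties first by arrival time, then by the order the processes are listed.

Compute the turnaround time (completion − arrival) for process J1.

Gantt: | J2 0-12 | J5 12-20 | J1 20-25 | J3 25-33 | J6 33-42 | J4 42-53 |
Completion: J1=25  J2=12  J3=33  J4=53  J5=20  J6=42
Turnaround(J1) = completion − arrival = 25 − 14 = 11

11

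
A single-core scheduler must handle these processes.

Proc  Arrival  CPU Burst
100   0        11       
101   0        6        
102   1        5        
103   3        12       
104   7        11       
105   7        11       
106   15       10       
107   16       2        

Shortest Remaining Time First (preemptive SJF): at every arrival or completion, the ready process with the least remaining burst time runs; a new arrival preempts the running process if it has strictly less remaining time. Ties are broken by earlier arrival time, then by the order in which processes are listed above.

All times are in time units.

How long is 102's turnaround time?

10

Timeline: | 101 0-6 | 102 6-11 | 100 11-16 | 107 16-18 | 100 18-24 | 106 24-34 | 104 34-45 | 105 45-56 | 103 56-68 |
Completion: 100=24  101=6  102=11  103=68  104=45  105=56  106=34  107=18
Turnaround(102) = completion − arrival = 11 − 1 = 10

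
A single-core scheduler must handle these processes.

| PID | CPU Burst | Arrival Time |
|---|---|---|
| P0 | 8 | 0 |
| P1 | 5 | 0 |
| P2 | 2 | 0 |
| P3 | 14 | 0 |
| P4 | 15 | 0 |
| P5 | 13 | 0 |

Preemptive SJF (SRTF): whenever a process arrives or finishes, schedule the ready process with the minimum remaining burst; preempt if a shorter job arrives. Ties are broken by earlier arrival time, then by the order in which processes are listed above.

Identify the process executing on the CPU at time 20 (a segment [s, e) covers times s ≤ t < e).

Timeline: | P2 0-2 | P1 2-7 | P0 7-15 | P5 15-28 | P3 28-42 | P4 42-57 |
Completion: P0=15  P1=7  P2=2  P3=42  P4=57  P5=28

P5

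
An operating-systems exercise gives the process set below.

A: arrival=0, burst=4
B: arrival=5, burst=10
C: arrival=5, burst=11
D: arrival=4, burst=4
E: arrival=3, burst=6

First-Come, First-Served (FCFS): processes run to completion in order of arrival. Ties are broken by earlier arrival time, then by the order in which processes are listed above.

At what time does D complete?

Schedule: | A 0-4 | E 4-10 | D 10-14 | B 14-24 | C 24-35 |
Completion: A=4  B=24  C=35  D=14  E=10

14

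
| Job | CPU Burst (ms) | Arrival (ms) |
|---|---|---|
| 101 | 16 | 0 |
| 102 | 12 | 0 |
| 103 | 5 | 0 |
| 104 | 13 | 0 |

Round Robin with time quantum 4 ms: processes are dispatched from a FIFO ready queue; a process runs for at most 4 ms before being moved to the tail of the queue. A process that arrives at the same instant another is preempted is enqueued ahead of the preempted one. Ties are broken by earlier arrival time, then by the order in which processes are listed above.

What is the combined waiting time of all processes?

107

Schedule: | 101 0-4 | 102 4-8 | 103 8-12 | 104 12-16 | 101 16-20 | 102 20-24 | 103 24-25 | 104 25-29 | 101 29-33 | 102 33-37 | 104 37-41 | 101 41-45 | 104 45-46 |
Completion: 101=45  102=37  103=25  104=46
Waiting = turnaround − burst: 101=29, 102=25, 103=20, 104=33
Total waiting = 29 + 25 + 20 + 33 = 107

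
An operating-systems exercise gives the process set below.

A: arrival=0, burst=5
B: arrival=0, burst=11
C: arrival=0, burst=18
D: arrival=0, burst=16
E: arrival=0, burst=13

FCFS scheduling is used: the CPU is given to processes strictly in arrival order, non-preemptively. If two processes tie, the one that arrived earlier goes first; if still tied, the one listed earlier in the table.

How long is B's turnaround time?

16

Schedule: | A 0-5 | B 5-16 | C 16-34 | D 34-50 | E 50-63 |
Completion: A=5  B=16  C=34  D=50  E=63
Turnaround (C−A): A=5  B=16  C=34  D=50  E=63
Turnaround(B) = completion − arrival = 16 − 0 = 16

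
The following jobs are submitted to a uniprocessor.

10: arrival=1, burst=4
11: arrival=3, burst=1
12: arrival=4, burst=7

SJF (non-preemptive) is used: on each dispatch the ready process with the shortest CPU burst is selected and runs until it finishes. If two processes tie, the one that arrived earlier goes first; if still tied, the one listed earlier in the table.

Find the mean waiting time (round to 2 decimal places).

Schedule: | idle 0-1 | 10 1-5 | 11 5-6 | 12 6-13 |
Completion: 10=5  11=6  12=13
Turnaround (C−A): 10=4  11=3  12=9
Waiting times: 10=0, 11=2, 12=2
Average waiting = (0+2+2) / 3 = 4/3 = 1.33

1.33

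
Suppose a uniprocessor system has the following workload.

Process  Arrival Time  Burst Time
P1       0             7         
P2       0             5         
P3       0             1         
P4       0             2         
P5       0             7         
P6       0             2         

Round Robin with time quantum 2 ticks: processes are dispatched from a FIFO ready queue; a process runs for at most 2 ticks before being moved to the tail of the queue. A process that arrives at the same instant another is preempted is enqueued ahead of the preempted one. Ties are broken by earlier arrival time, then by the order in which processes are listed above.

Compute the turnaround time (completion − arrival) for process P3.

5

Timeline: | P1 0-2 | P2 2-4 | P3 4-5 | P4 5-7 | P5 7-9 | P6 9-11 | P1 11-13 | P2 13-15 | P5 15-17 | P1 17-19 | P2 19-20 | P5 20-22 | P1 22-23 | P5 23-24 |
Completion: P1=23  P2=20  P3=5  P4=7  P5=24  P6=11
Turnaround (C−A): P1=23  P2=20  P3=5  P4=7  P5=24  P6=11
Turnaround(P3) = completion − arrival = 5 − 0 = 5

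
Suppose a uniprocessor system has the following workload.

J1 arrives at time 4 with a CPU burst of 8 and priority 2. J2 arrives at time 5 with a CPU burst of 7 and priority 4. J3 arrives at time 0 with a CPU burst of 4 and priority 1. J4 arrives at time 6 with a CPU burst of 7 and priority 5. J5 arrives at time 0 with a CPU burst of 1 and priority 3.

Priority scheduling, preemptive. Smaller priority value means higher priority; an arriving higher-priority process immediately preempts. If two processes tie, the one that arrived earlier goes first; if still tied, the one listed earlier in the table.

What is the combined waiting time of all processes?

34

Timeline: | J3 0-4 | J1 4-12 | J5 12-13 | J2 13-20 | J4 20-27 |
Completion: J1=12  J2=20  J3=4  J4=27  J5=13
Turnaround (C−A): J1=8  J2=15  J3=4  J4=21  J5=13
Waiting = turnaround − burst: J1=0, J2=8, J3=0, J4=14, J5=12
Total waiting = 0 + 8 + 0 + 14 + 12 = 34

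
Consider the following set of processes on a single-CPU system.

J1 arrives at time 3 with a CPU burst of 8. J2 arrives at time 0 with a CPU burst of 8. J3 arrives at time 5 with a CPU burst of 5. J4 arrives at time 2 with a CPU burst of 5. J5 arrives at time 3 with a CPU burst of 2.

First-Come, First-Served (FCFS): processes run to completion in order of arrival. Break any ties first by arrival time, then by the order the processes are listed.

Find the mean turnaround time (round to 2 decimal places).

Gantt: | J2 0-8 | J4 8-13 | J1 13-21 | J5 21-23 | J3 23-28 |
Completion: J1=21  J2=8  J3=28  J4=13  J5=23
Turnaround times: J1=18, J2=8, J3=23, J4=11, J5=20
Average turnaround = (18+8+23+11+20) / 5 = 80/5 = 16.00

16.00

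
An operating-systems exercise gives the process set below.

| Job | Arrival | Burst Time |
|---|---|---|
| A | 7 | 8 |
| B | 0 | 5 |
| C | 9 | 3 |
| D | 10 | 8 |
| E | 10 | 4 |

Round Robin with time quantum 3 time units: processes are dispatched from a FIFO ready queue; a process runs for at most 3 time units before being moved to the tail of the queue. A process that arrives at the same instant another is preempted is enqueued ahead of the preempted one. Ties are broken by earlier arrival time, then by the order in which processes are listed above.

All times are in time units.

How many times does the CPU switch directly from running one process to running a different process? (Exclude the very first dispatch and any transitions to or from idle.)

8

Gantt: | B 0-5 | idle 5-7 | A 7-10 | C 10-13 | D 13-16 | E 16-19 | A 19-22 | D 22-25 | E 25-26 | A 26-28 | D 28-30 |
Completion: A=28  B=5  C=13  D=30  E=26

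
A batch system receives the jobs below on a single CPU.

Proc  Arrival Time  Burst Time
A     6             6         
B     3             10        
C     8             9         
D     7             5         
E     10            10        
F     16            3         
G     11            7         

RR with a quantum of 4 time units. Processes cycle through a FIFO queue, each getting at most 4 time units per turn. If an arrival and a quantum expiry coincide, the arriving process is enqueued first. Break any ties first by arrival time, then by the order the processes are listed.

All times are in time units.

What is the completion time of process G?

Gantt: | idle 0-3 | B 3-7 | A 7-11 | D 11-15 | B 15-19 | C 19-23 | E 23-27 | G 27-31 | A 31-33 | D 33-34 | F 34-37 | B 37-39 | C 39-43 | E 43-47 | G 47-50 | C 50-51 | E 51-53 |
Completion: A=33  B=39  C=51  D=34  E=53  F=37  G=50

50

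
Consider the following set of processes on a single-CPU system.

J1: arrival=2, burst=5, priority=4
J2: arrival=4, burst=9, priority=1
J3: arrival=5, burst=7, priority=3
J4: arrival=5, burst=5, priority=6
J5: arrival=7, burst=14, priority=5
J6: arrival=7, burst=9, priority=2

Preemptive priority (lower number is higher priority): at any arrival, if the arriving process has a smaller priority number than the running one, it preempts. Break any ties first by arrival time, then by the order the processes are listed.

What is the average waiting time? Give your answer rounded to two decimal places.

Gantt: | idle 0-2 | J1 2-4 | J2 4-13 | J6 13-22 | J3 22-29 | J1 29-32 | J5 32-46 | J4 46-51 |
Completion: J1=32  J2=13  J3=29  J4=51  J5=46  J6=22
Waiting times: J1=25, J2=0, J3=17, J4=41, J5=25, J6=6
Average waiting = (25+0+17+41+25+6) / 6 = 114/6 = 19.00

19.00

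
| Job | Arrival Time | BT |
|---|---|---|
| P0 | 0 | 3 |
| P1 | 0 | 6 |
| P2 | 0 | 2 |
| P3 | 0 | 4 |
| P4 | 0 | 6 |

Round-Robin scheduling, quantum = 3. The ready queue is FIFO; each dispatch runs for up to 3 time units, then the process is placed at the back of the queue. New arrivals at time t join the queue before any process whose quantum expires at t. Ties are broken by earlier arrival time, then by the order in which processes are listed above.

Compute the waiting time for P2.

Timeline: | P0 0-3 | P1 3-6 | P2 6-8 | P3 8-11 | P4 11-14 | P1 14-17 | P3 17-18 | P4 18-21 |
Completion: P0=3  P1=17  P2=8  P3=18  P4=21
Turnaround (C−A): P0=3  P1=17  P2=8  P3=18  P4=21
Waiting(P2) = turnaround − burst = 8 − 2 = 6

6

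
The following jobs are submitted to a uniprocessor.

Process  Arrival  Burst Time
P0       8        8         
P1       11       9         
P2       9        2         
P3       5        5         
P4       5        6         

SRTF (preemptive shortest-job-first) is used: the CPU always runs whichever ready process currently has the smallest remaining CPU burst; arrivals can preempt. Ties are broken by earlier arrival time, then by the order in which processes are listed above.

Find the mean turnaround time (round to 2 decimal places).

12.60

Timeline: | idle 0-5 | P3 5-10 | P2 10-12 | P4 12-18 | P0 18-26 | P1 26-35 |
Completion: P0=26  P1=35  P2=12  P3=10  P4=18
Turnaround times: P0=18, P1=24, P2=3, P3=5, P4=13
Average turnaround = (18+24+3+5+13) / 5 = 63/5 = 12.60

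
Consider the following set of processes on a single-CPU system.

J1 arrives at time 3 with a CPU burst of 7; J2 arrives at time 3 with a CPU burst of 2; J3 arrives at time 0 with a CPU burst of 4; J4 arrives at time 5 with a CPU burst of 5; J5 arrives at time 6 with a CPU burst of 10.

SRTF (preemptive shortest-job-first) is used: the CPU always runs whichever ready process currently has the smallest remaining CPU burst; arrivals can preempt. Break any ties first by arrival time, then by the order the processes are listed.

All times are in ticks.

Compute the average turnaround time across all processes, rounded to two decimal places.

10.00

Timeline: | J3 0-4 | J2 4-6 | J4 6-11 | J1 11-18 | J5 18-28 |
Completion: J1=18  J2=6  J3=4  J4=11  J5=28
Turnaround (C−A): J1=15  J2=3  J3=4  J4=6  J5=22
Turnaround times: J1=15, J2=3, J3=4, J4=6, J5=22
Average turnaround = (15+3+4+6+22) / 5 = 50/5 = 10.00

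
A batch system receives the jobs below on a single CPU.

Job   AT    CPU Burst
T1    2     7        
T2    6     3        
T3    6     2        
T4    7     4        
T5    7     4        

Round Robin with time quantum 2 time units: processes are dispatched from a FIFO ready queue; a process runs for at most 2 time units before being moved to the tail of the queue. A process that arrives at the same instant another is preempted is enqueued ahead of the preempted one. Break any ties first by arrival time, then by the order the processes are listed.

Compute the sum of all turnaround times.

Gantt: | idle 0-2 | T1 2-6 | T2 6-8 | T3 8-10 | T1 10-12 | T4 12-14 | T5 14-16 | T2 16-17 | T1 17-18 | T4 18-20 | T5 20-22 |
Completion: T1=18  T2=17  T3=10  T4=20  T5=22
Turnaround (C−A): T1=16  T2=11  T3=4  T4=13  T5=15
Turnaround = completion − arrival: T1=16, T2=11, T3=4, T4=13, T5=15
Total turnaround = 16 + 11 + 4 + 13 + 15 = 59

59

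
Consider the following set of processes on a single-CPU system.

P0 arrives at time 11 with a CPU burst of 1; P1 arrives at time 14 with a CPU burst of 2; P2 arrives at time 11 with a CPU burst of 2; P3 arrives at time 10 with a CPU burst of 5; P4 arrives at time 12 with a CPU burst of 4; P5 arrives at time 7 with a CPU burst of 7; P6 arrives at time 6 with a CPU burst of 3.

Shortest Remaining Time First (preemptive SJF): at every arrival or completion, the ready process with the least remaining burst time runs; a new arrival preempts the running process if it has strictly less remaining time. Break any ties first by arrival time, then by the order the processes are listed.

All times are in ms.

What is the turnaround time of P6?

3

Schedule: | idle 0-6 | P6 6-9 | P5 9-10 | P3 10-11 | P0 11-12 | P2 12-14 | P1 14-16 | P3 16-20 | P4 20-24 | P5 24-30 |
Completion: P0=12  P1=16  P2=14  P3=20  P4=24  P5=30  P6=9
Turnaround(P6) = completion − arrival = 9 − 6 = 3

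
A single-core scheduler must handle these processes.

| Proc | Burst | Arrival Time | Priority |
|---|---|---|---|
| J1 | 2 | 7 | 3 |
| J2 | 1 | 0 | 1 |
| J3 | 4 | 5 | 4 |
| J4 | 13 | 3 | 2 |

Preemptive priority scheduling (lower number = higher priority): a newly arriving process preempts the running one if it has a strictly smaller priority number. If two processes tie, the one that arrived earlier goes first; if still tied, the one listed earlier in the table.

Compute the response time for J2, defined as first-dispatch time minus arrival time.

0

Schedule: | J2 0-1 | idle 1-3 | J4 3-16 | J1 16-18 | J3 18-22 |
Completion: J1=18  J2=1  J3=22  J4=16
Turnaround (C−A): J1=11  J2=1  J3=17  J4=13
Response(J2) = first start − arrival = 0 − 0 = 0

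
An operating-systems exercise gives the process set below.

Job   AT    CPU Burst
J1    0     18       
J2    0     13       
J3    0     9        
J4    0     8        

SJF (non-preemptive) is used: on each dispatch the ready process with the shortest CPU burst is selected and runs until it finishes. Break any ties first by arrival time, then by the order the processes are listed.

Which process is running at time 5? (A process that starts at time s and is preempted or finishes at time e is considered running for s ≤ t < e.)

Timeline: | J4 0-8 | J3 8-17 | J2 17-30 | J1 30-48 |
Completion: J1=48  J2=30  J3=17  J4=8
Turnaround (C−A): J1=48  J2=30  J3=17  J4=8

J4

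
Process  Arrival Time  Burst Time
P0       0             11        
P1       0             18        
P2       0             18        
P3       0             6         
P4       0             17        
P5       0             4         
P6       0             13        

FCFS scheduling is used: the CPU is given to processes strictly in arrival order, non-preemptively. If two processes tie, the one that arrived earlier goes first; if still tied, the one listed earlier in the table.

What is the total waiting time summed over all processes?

284

Timeline: | P0 0-11 | P1 11-29 | P2 29-47 | P3 47-53 | P4 53-70 | P5 70-74 | P6 74-87 |
Completion: P0=11  P1=29  P2=47  P3=53  P4=70  P5=74  P6=87
Waiting = turnaround − burst: P0=0, P1=11, P2=29, P3=47, P4=53, P5=70, P6=74
Total waiting = 0 + 11 + 29 + 47 + 53 + 70 + 74 = 284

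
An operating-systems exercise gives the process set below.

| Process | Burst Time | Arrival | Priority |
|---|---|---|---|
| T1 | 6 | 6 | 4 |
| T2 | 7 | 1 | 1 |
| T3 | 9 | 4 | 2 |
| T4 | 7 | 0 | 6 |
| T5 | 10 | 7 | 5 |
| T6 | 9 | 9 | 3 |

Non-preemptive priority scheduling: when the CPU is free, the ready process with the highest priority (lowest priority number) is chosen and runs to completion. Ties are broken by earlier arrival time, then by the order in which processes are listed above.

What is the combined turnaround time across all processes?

Timeline: | T4 0-7 | T2 7-14 | T3 14-23 | T6 23-32 | T1 32-38 | T5 38-48 |
Completion: T1=38  T2=14  T3=23  T4=7  T5=48  T6=32
Turnaround (C−A): T1=32  T2=13  T3=19  T4=7  T5=41  T6=23
Turnaround = completion − arrival: T1=32, T2=13, T3=19, T4=7, T5=41, T6=23
Total turnaround = 32 + 13 + 19 + 7 + 41 + 23 = 135

135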